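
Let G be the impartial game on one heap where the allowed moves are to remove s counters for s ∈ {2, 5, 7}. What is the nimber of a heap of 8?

Compute g(0), g(1), … for moves {2, 5, 7}:
k:     0  1  2  3  4  5  6  7  8
g(k):  0  0  1  1  0  2  1  3  2
So g(8) = 2.

2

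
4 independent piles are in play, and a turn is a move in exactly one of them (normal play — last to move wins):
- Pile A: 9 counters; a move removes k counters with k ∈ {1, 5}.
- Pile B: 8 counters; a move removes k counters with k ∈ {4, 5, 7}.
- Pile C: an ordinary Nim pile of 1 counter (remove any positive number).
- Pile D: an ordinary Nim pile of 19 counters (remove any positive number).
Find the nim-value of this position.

Grundy values for pile A (subtraction set {1, 5}):
g(0) = mex{} = 0
g(1) = mex{0} = 1
g(2) = mex{1} = 0
g(3) = mex{0} = 1
g(4) = mex{1} = 0
g(5) = mex{0} = 1
g(6) = mex{1} = 0
g(7) = mex{0} = 1
g(8) = mex{1} = 0
g(9) = mex{0} = 1
So g(9) = 1.
For pile B, compute g(0), g(1), … with moves {4, 5, 7}:
g(0) = mex{} = 0
g(1) = mex{} = 0
g(2) = mex{} = 0
g(3) = mex{} = 0
g(4) = mex{0} = 1
g(5) = mex{0} = 1
g(6) = mex{0} = 1
g(7) = mex{0} = 1
g(8) = mex{0,1} = 2
So g(8) = 2.
Pile C is a plain Nim pile of size 1, so its Grundy value is 1.
Pile D is a plain Nim pile of size 19, so its Grundy value is 19.
The value of a disjunctive sum is the nim-sum of the parts.
Combined value = 1 XOR 2 XOR 1 XOR 19 = 17.

17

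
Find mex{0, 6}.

1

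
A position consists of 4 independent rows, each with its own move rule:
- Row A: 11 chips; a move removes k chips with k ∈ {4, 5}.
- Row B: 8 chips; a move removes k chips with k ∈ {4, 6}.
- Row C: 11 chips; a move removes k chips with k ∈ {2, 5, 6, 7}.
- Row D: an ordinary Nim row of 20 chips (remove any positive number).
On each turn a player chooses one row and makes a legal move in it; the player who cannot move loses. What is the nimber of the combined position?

21

Build the Grundy sequence for row A with g(k) = mex{g(k−s) : s ∈ {4, 5}, s ≤ k}:
g(0) = mex{} = 0
g(1) = mex{} = 0
g(2) = mex{} = 0
g(3) = mex{} = 0
g(4) = mex{0} = 1
g(5) = mex{0} = 1
g(6) = mex{0} = 1
g(7) = mex{0} = 1
g(8) = mex{0,1} = 2
g(9) = mex{1} = 0
g(10) = mex{1} = 0
g(11) = mex{1} = 0
So g(11) = 0.
For row B, compute g(0), g(1), … with moves {4, 6}:
k:     0  1  2  3  4  5  6  7  8
g(k):  0  0  0  0  1  1  1  1  2
So g(8) = 2.
For row C, compute g(0), g(1), … with moves {2, 5, 6, 7}:
g(0) = mex{} = 0
g(1) = mex{} = 0
g(2) = mex{0} = 1
g(3) = mex{0} = 1
g(4) = mex{1} = 0
g(5) = mex{0,1} = 2
g(6) = mex{0} = 1
g(7) = mex{0,1,2} = 3
g(8) = mex{0,1} = 2
g(9) = mex{0,1,3} = 2
g(10) = mex{0,1,2} = 3
g(11) = mex{0,1,2} = 3
So g(11) = 3.
Row D is a plain Nim row of size 20, so its Grundy value is 20.
By the Sprague-Grundy theorem, the Grundy value of a sum of independent games is the XOR of the component values.
Combined value = 0 XOR 2 XOR 3 XOR 20 = 21.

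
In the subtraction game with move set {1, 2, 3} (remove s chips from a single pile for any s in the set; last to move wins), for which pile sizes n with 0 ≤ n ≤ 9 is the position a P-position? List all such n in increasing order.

0, 4, 8

Grundy values for subtraction set {1, 2, 3}:
g(0) = mex{} = 0
g(1) = mex{0} = 1
g(2) = mex{0,1} = 2
g(3) = mex{0,1,2} = 3
g(4) = mex{1,2,3} = 0
g(5) = mex{0,2,3} = 1
g(6) = mex{0,1,3} = 2
g(7) = mex{0,1,2} = 3
g(8) = mex{1,2,3} = 0
g(9) = mex{0,2,3} = 1
The P-positions (g = 0) in 0..9 are 0, 4, 8.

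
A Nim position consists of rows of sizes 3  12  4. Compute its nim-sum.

11

Bitwise XOR of the heap sizes:
  0011  (3)
  1100  (12)
  0100  (4)
  ----
  1011  (11)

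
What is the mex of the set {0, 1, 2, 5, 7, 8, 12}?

3

The values 0, 1, 2 are all present; 3 is the first non-negative integer missing from the set.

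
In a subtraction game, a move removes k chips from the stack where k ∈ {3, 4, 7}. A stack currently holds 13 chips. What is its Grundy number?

Compute g(0), g(1), … for moves {3, 4, 7}:
k:     0  1  2  3  4  5  6  7  8  9 10 11 12 13
g(k):  0  0  0  1  1  1  2  2  2  3  0  0  0  1
So g(13) = 1.

1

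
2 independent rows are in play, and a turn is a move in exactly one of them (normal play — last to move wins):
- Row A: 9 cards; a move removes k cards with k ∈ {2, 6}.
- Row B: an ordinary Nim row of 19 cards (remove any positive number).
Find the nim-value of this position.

Grundy values for row A (subtraction set {2, 6}):
k:     0  1  2  3  4  5  6  7  8  9
g(k):  0  0  1  1  0  0  1  1  0  0
So g(9) = 0.
Row B is a plain Nim row of size 19, so its Grundy value is 19.
By the Sprague-Grundy theorem, the Grundy value of a sum of independent games is the XOR of the component values.
Combined value = 0 XOR 19 = 19.

19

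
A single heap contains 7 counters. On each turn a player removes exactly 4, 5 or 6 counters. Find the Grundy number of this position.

Build the Grundy sequence with g(k) = mex{g(k−s) : s ∈ {4, 5, 6}, s ≤ k}:
g(0) = mex{} = 0
g(1) = mex{} = 0
g(2) = mex{} = 0
g(3) = mex{} = 0
g(4) = mex{0} = 1
g(5) = mex{0} = 1
g(6) = mex{0} = 1
g(7) = mex{0} = 1
So g(7) = 1.

1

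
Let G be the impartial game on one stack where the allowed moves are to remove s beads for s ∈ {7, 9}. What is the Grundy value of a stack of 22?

0

Build the Grundy sequence with g(k) = mex{g(k−s) : s ∈ {7, 9}, s ≤ k}:
k:     0  1  2  3  4  5  6  7  8  9 10 11 12 13 14 15 16 17 18 19 20 21 22
g(k):  0  0  0  0  0  0  0  1  1  1  1  1  1  1  2  2  0  0  0  0  0  0  0
So g(22) = 0.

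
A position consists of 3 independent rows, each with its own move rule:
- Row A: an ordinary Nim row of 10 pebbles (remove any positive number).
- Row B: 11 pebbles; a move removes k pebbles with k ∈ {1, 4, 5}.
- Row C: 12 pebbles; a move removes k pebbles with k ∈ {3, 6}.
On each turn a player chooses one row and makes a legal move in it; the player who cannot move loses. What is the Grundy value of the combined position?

Row A is a plain Nim row of size 10, so its Grundy value is 10.
Grundy values for row B (subtraction set {1, 4, 5}):
k:     0  1  2  3  4  5  6  7  8  9 10 11
g(k):  0  1  0  1  2  3  2  3  0  1  0  1
So g(11) = 1.
Grundy values for row C (subtraction set {3, 6}):
g(0) = mex{} = 0
g(1) = mex{} = 0
g(2) = mex{} = 0
g(3) = mex{0} = 1
g(4) = mex{0} = 1
g(5) = mex{0} = 1
g(6) = mex{0,1} = 2
g(7) = mex{0,1} = 2
g(8) = mex{0,1} = 2
g(9) = mex{1,2} = 0
g(10) = mex{1,2} = 0
g(11) = mex{1,2} = 0
g(12) = mex{0,2} = 1
So g(12) = 1.
By the Sprague-Grundy theorem, the Grundy value of a sum of independent games is the XOR of the component values.
Combined value = 10 XOR 1 XOR 1 = 10.

10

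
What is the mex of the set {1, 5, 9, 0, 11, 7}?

2

The values 0, 1 are all present; 2 is the first non-negative integer missing from the set.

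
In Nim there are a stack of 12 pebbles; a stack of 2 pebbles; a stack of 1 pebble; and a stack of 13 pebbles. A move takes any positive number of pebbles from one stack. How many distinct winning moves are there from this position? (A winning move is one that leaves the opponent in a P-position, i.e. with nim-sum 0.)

Write each in binary and XOR column by column:
  1100  (12)
  0010  (2)
  0001  (1)
  1101  (13)
  ----
  0010  (2)
The overall nim-sum is X = 2. A stack of size p has a winning move iff p XOR X < p (reduce it to p XOR X).
  12: 12 XOR 2 = 14 ≥ 12 — no move.
  2: 2 XOR 2 = 0 < 2 — winning move (to 0).
  1: 1 XOR 2 = 3 ≥ 1 — no move.
  13: 13 XOR 2 = 15 ≥ 13 — no move.
That gives 1 winning move.

1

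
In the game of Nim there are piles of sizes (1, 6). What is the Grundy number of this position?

7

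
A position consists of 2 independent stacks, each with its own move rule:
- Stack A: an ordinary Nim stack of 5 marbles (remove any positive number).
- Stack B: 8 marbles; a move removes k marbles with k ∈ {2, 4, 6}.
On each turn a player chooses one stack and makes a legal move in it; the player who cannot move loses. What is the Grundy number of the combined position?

Stack A is a plain Nim stack of size 5, so its Grundy value is 5.
For stack B, compute g(0), g(1), … with moves {2, 4, 6}:
g(0) = mex{} = 0
g(1) = mex{} = 0
g(2) = mex{0} = 1
g(3) = mex{0} = 1
g(4) = mex{0,1} = 2
g(5) = mex{0,1} = 2
g(6) = mex{0,1,2} = 3
g(7) = mex{0,1,2} = 3
g(8) = mex{1,2,3} = 0
So g(8) = 0.
The value of a disjunctive sum is the nim-sum of the parts.
Combined value = 5 XOR 0 = 5.

5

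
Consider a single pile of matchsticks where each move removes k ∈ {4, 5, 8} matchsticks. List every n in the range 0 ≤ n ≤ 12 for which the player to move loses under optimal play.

0, 1, 2, 3, 12

Compute g(0), g(1), … for moves {4, 5, 8}:
g(0) = mex{} = 0
g(1) = mex{} = 0
g(2) = mex{} = 0
g(3) = mex{} = 0
g(4) = mex{0} = 1
g(5) = mex{0} = 1
g(6) = mex{0} = 1
g(7) = mex{0} = 1
g(8) = mex{0,1} = 2
g(9) = mex{0,1} = 2
g(10) = mex{0,1} = 2
g(11) = mex{0,1} = 2
g(12) = mex{1,2} = 0
The P-positions (g = 0) in 0..12 are 0, 1, 2, 3, 12.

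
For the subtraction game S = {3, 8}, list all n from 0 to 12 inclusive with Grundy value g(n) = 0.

0, 1, 2, 6, 7, 11, 12

Grundy values for subtraction set {3, 8}:
k:     0  1  2  3  4  5  6  7  8  9 10 11 12
g(k):  0  0  0  1  1  1  0  0  2  1  1  0  0
The P-positions (g = 0) in 0..12 are 0, 1, 2, 6, 7, 11, 12.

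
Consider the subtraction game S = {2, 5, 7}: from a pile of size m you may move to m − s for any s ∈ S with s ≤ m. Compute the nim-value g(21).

2

Build the Grundy sequence with g(k) = mex{g(k−s) : s ∈ {2, 5, 7}, s ≤ k}:
k:     0  1  2  3  4  5  6  7  8  9 10 11 12 13 14 15 16 17 18 19 20 21
g(k):  0  0  1  1  0  2  1  3  2  2  0  3  1  0  0  1  1  2  2  3  3  2
So g(21) = 2.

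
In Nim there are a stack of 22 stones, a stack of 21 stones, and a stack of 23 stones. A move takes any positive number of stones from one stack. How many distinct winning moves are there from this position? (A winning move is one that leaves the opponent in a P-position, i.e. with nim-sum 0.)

3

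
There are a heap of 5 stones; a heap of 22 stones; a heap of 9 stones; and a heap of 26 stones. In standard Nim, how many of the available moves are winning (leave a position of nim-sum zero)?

Write each in binary and XOR column by column:
  00101  (5)
  10110  (22)
  01001  (9)
  11010  (26)
  -----
  00000  (0)
The nim-sum is already 0, so every move leaves a nonzero nim-sum — there are no winning moves.

0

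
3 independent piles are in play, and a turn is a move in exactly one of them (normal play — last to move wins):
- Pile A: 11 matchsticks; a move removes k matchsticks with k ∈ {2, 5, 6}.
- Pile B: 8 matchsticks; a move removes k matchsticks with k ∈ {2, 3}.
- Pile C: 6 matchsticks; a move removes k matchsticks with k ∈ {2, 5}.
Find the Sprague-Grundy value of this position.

Grundy values for pile A (subtraction set {2, 5, 6}):
k:     0  1  2  3  4  5  6  7  8  9 10 11
g(k):  0  0  1  1  0  2  1  3  0  2  1  0
So g(11) = 0.
Grundy values for pile B (subtraction set {2, 3}):
g(0) = mex{} = 0
g(1) = mex{} = 0
g(2) = mex{0} = 1
g(3) = mex{0} = 1
g(4) = mex{0,1} = 2
g(5) = mex{1} = 0
g(6) = mex{1,2} = 0
g(7) = mex{0,2} = 1
g(8) = mex{0} = 1
So g(8) = 1.
For pile C, compute g(0), g(1), … with moves {2, 5}:
g(0) = mex{} = 0
g(1) = mex{} = 0
g(2) = mex{0} = 1
g(3) = mex{0} = 1
g(4) = mex{1} = 0
g(5) = mex{0,1} = 2
g(6) = mex{0} = 1
So g(6) = 1.
The value of a disjunctive sum is the nim-sum of the parts.
Combined value = 0 ⊕ 1 ⊕ 1 = 0.

0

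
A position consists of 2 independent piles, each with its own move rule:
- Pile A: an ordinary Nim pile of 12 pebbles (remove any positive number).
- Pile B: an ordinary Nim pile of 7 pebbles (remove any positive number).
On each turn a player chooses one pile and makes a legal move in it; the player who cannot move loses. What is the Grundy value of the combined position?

Pile A is a plain Nim pile of size 12, so its Grundy value is 12.
Pile B is a plain Nim pile of size 7, so its Grundy value is 7.
The value of a disjunctive sum is the nim-sum of the parts.
Combined value = 12 XOR 7 = 11.

11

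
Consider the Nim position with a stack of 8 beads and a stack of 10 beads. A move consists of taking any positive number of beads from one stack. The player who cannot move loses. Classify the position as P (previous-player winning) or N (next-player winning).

In binary:
  1000  (8)
  1010  (10)
  ----
  0010  (2)
The nim-sum is 2 ≠ 0, so this is an N-position: the player to move can win.

N-position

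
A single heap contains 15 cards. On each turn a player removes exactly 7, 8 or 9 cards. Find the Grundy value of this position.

2

Compute g(0), g(1), … for moves {7, 8, 9}:
k:     0  1  2  3  4  5  6  7  8  9 10 11 12 13 14 15
g(k):  0  0  0  0  0  0  0  1  1  1  1  1  1  1  2  2
So g(15) = 2.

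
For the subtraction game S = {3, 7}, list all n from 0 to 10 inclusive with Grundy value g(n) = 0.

0, 1, 2, 6, 10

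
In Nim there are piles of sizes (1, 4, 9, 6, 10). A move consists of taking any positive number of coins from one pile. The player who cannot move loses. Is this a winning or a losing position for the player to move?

Losing position

Compute the nim-sum pairwise:
1 ^ 4 = 5
5 ^ 9 = 12
12 ^ 6 = 10
10 ^ 10 = 0
The nim-sum is 0, so this is a P-position: the player to move is in a losing position under optimal play.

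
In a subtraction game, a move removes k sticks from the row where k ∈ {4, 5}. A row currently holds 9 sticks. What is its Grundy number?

Compute g(0), g(1), … for moves {4, 5}:
g(0) = mex{} = 0
g(1) = mex{} = 0
g(2) = mex{} = 0
g(3) = mex{} = 0
g(4) = mex{0} = 1
g(5) = mex{0} = 1
g(6) = mex{0} = 1
g(7) = mex{0} = 1
g(8) = mex{0,1} = 2
g(9) = mex{1} = 0
So g(9) = 0.

0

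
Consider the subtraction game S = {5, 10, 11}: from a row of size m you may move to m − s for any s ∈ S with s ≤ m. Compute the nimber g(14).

2

Grundy values for subtraction set {5, 10, 11}:
g(0) = mex{} = 0
g(1) = mex{} = 0
g(2) = mex{} = 0
g(3) = mex{} = 0
g(4) = mex{} = 0
g(5) = mex{0} = 1
g(6) = mex{0} = 1
g(7) = mex{0} = 1
g(8) = mex{0} = 1
g(9) = mex{0} = 1
g(10) = mex{0,1} = 2
g(11) = mex{0,1} = 2
g(12) = mex{0,1} = 2
g(13) = mex{0,1} = 2
g(14) = mex{0,1} = 2
So g(14) = 2.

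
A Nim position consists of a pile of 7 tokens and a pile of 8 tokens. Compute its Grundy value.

15

In binary:
  0111  (7)
  1000  (8)
  ----
  1111  (15)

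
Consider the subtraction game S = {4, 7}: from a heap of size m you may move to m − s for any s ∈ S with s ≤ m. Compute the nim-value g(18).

Grundy values for subtraction set {4, 7}:
k:     0  1  2  3  4  5  6  7  8  9 10 11 12 13 14 15 16 17 18
g(k):  0  0  0  0  1  1  1  1  2  2  2  0  0  0  0  1  1  1  1
So g(18) = 1.

1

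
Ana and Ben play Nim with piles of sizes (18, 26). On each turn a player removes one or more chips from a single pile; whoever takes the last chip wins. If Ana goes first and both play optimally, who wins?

Ana wins

Nim-sum: 18 XOR 26 = 8.
The nim-sum is 8 ≠ 0, so this is an N-position: the player to move can win; Ana has a winning move.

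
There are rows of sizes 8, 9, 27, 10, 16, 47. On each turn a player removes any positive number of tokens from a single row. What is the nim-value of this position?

Compute the nim-sum pairwise:
8 XOR 9 = 1
1 XOR 27 = 26
26 XOR 10 = 16
16 XOR 16 = 0
0 XOR 47 = 47

47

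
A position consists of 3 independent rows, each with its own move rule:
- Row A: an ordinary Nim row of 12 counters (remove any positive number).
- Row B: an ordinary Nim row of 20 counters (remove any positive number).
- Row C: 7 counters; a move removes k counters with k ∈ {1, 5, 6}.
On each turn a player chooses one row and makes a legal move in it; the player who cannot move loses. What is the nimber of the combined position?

27

Row A is a plain Nim row of size 12, so its Grundy value is 12.
Row B is a plain Nim row of size 20, so its Grundy value is 20.
Build the Grundy sequence for row C with g(k) = mex{g(k−s) : s ∈ {1, 5, 6}, s ≤ k}:
g(0) = mex{} = 0
g(1) = mex{0} = 1
g(2) = mex{1} = 0
g(3) = mex{0} = 1
g(4) = mex{1} = 0
g(5) = mex{0} = 1
g(6) = mex{0,1} = 2
g(7) = mex{0,1,2} = 3
So g(7) = 3.
The value of a disjunctive sum is the nim-sum of the parts.
Combined value = 12 ⊕ 20 ⊕ 3 = 27.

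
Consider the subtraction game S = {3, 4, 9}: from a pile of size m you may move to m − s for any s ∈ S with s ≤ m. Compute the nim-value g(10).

1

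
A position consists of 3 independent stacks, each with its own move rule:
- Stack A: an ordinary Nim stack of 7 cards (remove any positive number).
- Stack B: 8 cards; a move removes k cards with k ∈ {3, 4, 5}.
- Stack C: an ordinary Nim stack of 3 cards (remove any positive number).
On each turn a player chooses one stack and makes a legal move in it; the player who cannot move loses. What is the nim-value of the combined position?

4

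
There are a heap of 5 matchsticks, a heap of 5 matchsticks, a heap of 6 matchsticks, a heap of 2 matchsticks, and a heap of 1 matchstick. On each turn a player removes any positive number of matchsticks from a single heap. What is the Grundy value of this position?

Write each in binary and XOR column by column:
  101  (5)
  101  (5)
  110  (6)
  010  (2)
  001  (1)
  ---
  101  (5)

5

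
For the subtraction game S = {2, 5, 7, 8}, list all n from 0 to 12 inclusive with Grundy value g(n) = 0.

0, 1, 4, 10

Compute g(0), g(1), … for moves {2, 5, 7, 8}:
g(0) = mex{} = 0
g(1) = mex{} = 0
g(2) = mex{0} = 1
g(3) = mex{0} = 1
g(4) = mex{1} = 0
g(5) = mex{0,1} = 2
g(6) = mex{0} = 1
g(7) = mex{0,1,2} = 3
g(8) = mex{0,1} = 2
g(9) = mex{0,1,3} = 2
g(10) = mex{1,2} = 0
g(11) = mex{0,1,2} = 3
g(12) = mex{0,2,3} = 1
The P-positions (g = 0) in 0..12 are 0, 1, 4, 10.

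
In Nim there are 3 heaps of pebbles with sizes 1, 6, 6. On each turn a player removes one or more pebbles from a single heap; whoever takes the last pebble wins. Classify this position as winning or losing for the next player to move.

Winning position

Compute the nim-sum pairwise:
1 XOR 6 = 7
7 XOR 6 = 1
The nim-sum is 1 ≠ 0, so this is an N-position: the player to move can win.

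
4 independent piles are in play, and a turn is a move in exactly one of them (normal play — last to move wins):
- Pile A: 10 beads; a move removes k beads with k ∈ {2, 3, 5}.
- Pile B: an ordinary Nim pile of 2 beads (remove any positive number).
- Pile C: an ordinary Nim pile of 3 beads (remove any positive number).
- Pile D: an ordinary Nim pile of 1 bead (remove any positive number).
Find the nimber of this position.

1

Grundy values for pile A (subtraction set {2, 3, 5}):
k:     0  1  2  3  4  5  6  7  8  9 10
g(k):  0  0  1  1  2  2  3  0  0  1  1
So g(10) = 1.
Pile B is a plain Nim pile of size 2, so its Grundy value is 2.
Pile C is a plain Nim pile of size 3, so its Grundy value is 3.
Pile D is a plain Nim pile of size 1, so its Grundy value is 1.
The value of a disjunctive sum is the nim-sum of the parts.
Combined value = 1 ⊕ 2 ⊕ 3 ⊕ 1 = 1.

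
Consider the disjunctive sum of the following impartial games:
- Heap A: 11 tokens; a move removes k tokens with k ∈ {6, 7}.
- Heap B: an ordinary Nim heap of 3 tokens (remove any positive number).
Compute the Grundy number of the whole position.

For heap A, compute g(0), g(1), … with moves {6, 7}:
k:     0  1  2  3  4  5  6  7  8  9 10 11
g(k):  0  0  0  0  0  0  1  1  1  1  1  1
So g(11) = 1.
Heap B is a plain Nim heap of size 3, so its Grundy value is 3.
By the Sprague-Grundy theorem, the Grundy value of a sum of independent games is the XOR of the component values.
Combined value = 1 XOR 3 = 2.

2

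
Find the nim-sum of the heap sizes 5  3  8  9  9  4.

10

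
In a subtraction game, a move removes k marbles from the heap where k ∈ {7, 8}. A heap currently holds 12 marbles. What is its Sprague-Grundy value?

Grundy values for subtraction set {7, 8}:
k:     0  1  2  3  4  5  6  7  8  9 10 11 12
g(k):  0  0  0  0  0  0  0  1  1  1  1  1  1
So g(12) = 1.

1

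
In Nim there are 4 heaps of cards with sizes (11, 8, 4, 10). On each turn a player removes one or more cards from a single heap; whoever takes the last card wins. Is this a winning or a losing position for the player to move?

Winning position

Nim-sum: 11 ⊕ 8 ⊕ 4 ⊕ 10 = 13.
The nim-sum is 13 ≠ 0, so this is an N-position: the player to move can win.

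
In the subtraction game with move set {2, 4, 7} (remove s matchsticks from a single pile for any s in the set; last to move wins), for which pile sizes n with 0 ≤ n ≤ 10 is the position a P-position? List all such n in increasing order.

0, 1, 6, 9

Compute g(0), g(1), … for moves {2, 4, 7}:
g(0) = mex{} = 0
g(1) = mex{} = 0
g(2) = mex{0} = 1
g(3) = mex{0} = 1
g(4) = mex{0,1} = 2
g(5) = mex{0,1} = 2
g(6) = mex{1,2} = 0
g(7) = mex{0,1,2} = 3
g(8) = mex{0,2} = 1
g(9) = mex{1,2,3} = 0
g(10) = mex{0,1} = 2
The P-positions (g = 0) in 0..10 are 0, 1, 6, 9.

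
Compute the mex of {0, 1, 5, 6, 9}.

The values 0, 1 are all present; 2 is the first non-negative integer missing from the set.

2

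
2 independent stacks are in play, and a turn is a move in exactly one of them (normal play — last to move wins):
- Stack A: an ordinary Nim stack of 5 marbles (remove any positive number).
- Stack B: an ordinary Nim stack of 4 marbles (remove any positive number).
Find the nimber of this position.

Stack A is a plain Nim stack of size 5, so its Grundy value is 5.
Stack B is a plain Nim stack of size 4, so its Grundy value is 4.
By the Sprague-Grundy theorem, the Grundy value of a sum of independent games is the XOR of the component values.
Combined value = 5 XOR 4 = 1.

1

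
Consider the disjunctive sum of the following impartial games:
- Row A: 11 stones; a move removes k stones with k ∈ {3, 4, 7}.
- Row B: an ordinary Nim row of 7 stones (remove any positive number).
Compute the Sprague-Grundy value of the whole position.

For row A, compute g(0), g(1), … with moves {3, 4, 7}:
g(0) = mex{} = 0
g(1) = mex{} = 0
g(2) = mex{} = 0
g(3) = mex{0} = 1
g(4) = mex{0} = 1
g(5) = mex{0} = 1
g(6) = mex{0,1} = 2
g(7) = mex{0,1} = 2
g(8) = mex{0,1} = 2
g(9) = mex{0,1,2} = 3
g(10) = mex{1,2} = 0
g(11) = mex{1,2} = 0
So g(11) = 0.
Row B is a plain Nim row of size 7, so its Grundy value is 7.
By the Sprague-Grundy theorem, the Grundy value of a sum of independent games is the XOR of the component values.
Combined value = 0 ⊕ 7 = 7.

7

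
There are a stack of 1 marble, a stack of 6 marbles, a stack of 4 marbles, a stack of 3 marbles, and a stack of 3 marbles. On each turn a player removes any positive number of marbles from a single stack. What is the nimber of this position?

3

Compute the nim-sum pairwise:
1 XOR 6 = 7
7 XOR 4 = 3
3 XOR 3 = 0
0 XOR 3 = 3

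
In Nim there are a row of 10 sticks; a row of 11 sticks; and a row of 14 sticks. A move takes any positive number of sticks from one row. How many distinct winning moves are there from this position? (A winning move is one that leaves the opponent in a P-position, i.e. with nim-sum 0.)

3

Compute the nim-sum pairwise:
10 ^ 11 = 1
1 ^ 14 = 15
The overall nim-sum is X = 15. A row of size p has a winning move iff p XOR X < p (reduce it to p XOR X).
  10: 10 XOR 15 = 5 < 10 — winning move (to 5).
  11: 11 XOR 15 = 4 < 11 — winning move (to 4).
  14: 14 XOR 15 = 1 < 14 — winning move (to 1).
That gives 3 winning moves.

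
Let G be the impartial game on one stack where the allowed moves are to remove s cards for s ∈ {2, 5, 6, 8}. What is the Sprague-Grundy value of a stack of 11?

0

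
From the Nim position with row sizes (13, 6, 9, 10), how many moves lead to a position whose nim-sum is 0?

3

In binary:
  1101  (13)
  0110  (6)
  1001  (9)
  1010  (10)
  ----
  1000  (8)
The overall nim-sum is X = 8. A row of size p has a winning move iff p XOR X < p (reduce it to p XOR X).
  13: 13 XOR 8 = 5 < 13 — winning move (to 5).
  6: 6 XOR 8 = 14 ≥ 6 — no move.
  9: 9 XOR 8 = 1 < 9 — winning move (to 1).
  10: 10 XOR 8 = 2 < 10 — winning move (to 2).
That gives 3 winning moves.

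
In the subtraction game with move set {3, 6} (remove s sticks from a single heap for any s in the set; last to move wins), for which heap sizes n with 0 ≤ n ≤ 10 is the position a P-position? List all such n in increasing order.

0, 1, 2, 9, 10

Build the Grundy sequence with g(k) = mex{g(k−s) : s ∈ {3, 6}, s ≤ k}:
g(0) = mex{} = 0
g(1) = mex{} = 0
g(2) = mex{} = 0
g(3) = mex{0} = 1
g(4) = mex{0} = 1
g(5) = mex{0} = 1
g(6) = mex{0,1} = 2
g(7) = mex{0,1} = 2
g(8) = mex{0,1} = 2
g(9) = mex{1,2} = 0
g(10) = mex{1,2} = 0
The P-positions (g = 0) in 0..10 are 0, 1, 2, 9, 10.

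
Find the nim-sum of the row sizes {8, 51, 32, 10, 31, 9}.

7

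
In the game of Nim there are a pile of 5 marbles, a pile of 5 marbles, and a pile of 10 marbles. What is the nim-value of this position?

10

Compute the nim-sum pairwise:
5 ^ 5 = 0
0 ^ 10 = 10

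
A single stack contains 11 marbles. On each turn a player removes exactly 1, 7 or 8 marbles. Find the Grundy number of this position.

Compute g(0), g(1), … for moves {1, 7, 8}:
g(0) = mex{} = 0
g(1) = mex{0} = 1
g(2) = mex{1} = 0
g(3) = mex{0} = 1
g(4) = mex{1} = 0
g(5) = mex{0} = 1
g(6) = mex{1} = 0
g(7) = mex{0} = 1
g(8) = mex{0,1} = 2
g(9) = mex{0,1,2} = 3
g(10) = mex{0,1,3} = 2
g(11) = mex{0,1,2} = 3
So g(11) = 3.

3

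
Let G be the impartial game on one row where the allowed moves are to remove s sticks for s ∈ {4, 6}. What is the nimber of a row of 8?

Compute g(0), g(1), … for moves {4, 6}:
k:     0  1  2  3  4  5  6  7  8
g(k):  0  0  0  0  1  1  1  1  2
So g(8) = 2.

2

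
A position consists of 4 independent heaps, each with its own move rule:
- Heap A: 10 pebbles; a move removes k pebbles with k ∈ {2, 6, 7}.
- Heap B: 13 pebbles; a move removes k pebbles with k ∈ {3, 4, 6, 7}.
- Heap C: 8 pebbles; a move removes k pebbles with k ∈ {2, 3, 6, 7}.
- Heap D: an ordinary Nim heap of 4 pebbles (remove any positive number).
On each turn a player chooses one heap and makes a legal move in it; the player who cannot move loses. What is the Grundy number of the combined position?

4

Grundy values for heap A (subtraction set {2, 6, 7}):
g(0) = mex{} = 0
g(1) = mex{} = 0
g(2) = mex{0} = 1
g(3) = mex{0} = 1
g(4) = mex{1} = 0
g(5) = mex{1} = 0
g(6) = mex{0} = 1
g(7) = mex{0} = 1
g(8) = mex{0,1} = 2
g(9) = mex{1} = 0
g(10) = mex{0,1,2} = 3
So g(10) = 3.
Grundy values for heap B (subtraction set {3, 4, 6, 7}):
g(0) = mex{} = 0
g(1) = mex{} = 0
g(2) = mex{} = 0
g(3) = mex{0} = 1
g(4) = mex{0} = 1
g(5) = mex{0} = 1
g(6) = mex{0,1} = 2
g(7) = mex{0,1} = 2
g(8) = mex{0,1} = 2
g(9) = mex{0,1,2} = 3
g(10) = mex{1,2} = 0
g(11) = mex{1,2} = 0
g(12) = mex{1,2,3} = 0
g(13) = mex{0,2,3} = 1
So g(13) = 1.
Grundy values for heap C (subtraction set {2, 3, 6, 7}):
k:     0  1  2  3  4  5  6  7  8
g(k):  0  0  1  1  2  0  3  1  2
So g(8) = 2.
Heap D is a plain Nim heap of size 4, so its Grundy value is 4.
By the Sprague-Grundy theorem, the Grundy value of a sum of independent games is the XOR of the component values.
Combined value = 3 XOR 1 XOR 2 XOR 4 = 4.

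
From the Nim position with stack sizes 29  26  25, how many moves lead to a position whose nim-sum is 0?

3

Nim-sum: 29 ⊕ 26 ⊕ 25 = 30.
The overall nim-sum is X = 30. A stack of size p has a winning move iff p XOR X < p (reduce it to p XOR X).
  29: 29 XOR 30 = 3 < 29 — winning move (to 3).
  26: 26 XOR 30 = 4 < 26 — winning move (to 4).
  25: 25 XOR 30 = 7 < 25 — winning move (to 7).
That gives 3 winning moves.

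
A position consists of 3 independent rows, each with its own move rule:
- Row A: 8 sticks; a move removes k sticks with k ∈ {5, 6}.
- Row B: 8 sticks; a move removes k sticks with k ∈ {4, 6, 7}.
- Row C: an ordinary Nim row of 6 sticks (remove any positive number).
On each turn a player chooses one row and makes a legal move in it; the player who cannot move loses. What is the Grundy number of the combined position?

5

Build the Grundy sequence for row A with g(k) = mex{g(k−s) : s ∈ {5, 6}, s ≤ k}:
k:     0  1  2  3  4  5  6  7  8
g(k):  0  0  0  0  0  1  1  1  1
So g(8) = 1.
Grundy values for row B (subtraction set {4, 6, 7}):
k:     0  1  2  3  4  5  6  7  8
g(k):  0  0  0  0  1  1  1  1  2
So g(8) = 2.
Row C is a plain Nim row of size 6, so its Grundy value is 6.
By the Sprague-Grundy theorem, the Grundy value of a sum of independent games is the XOR of the component values.
Combined value = 1 ⊕ 2 ⊕ 6 = 5.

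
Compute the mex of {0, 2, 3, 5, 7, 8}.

0 is in the set but 1 is not, so the mex is 1.

1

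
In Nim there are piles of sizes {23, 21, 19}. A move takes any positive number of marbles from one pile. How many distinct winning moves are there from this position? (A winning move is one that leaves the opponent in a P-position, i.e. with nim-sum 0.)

3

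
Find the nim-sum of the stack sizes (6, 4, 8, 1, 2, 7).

14

Compute the nim-sum pairwise:
6 XOR 4 = 2
2 XOR 8 = 10
10 XOR 1 = 11
11 XOR 2 = 9
9 XOR 7 = 14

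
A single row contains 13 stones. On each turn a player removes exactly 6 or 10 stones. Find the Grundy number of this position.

2

Compute g(0), g(1), … for moves {6, 10}:
g(0) = mex{} = 0
g(1) = mex{} = 0
g(2) = mex{} = 0
g(3) = mex{} = 0
g(4) = mex{} = 0
g(5) = mex{} = 0
g(6) = mex{0} = 1
g(7) = mex{0} = 1
g(8) = mex{0} = 1
g(9) = mex{0} = 1
g(10) = mex{0} = 1
g(11) = mex{0} = 1
g(12) = mex{0,1} = 2
g(13) = mex{0,1} = 2
So g(13) = 2.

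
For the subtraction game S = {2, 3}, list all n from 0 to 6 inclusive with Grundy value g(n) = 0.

0, 1, 5, 6

Compute g(0), g(1), … for moves {2, 3}:
k:     0  1  2  3  4  5  6
g(k):  0  0  1  1  2  0  0
The P-positions (g = 0) in 0..6 are 0, 1, 5, 6.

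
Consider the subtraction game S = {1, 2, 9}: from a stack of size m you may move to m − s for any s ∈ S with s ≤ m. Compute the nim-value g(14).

1

Grundy values for subtraction set {1, 2, 9}:
g(0) = mex{} = 0
g(1) = mex{0} = 1
g(2) = mex{0,1} = 2
g(3) = mex{1,2} = 0
g(4) = mex{0,2} = 1
g(5) = mex{0,1} = 2
g(6) = mex{1,2} = 0
g(7) = mex{0,2} = 1
g(8) = mex{0,1} = 2
g(9) = mex{0,1,2} = 3
g(10) = mex{1,2,3} = 0
g(11) = mex{0,2,3} = 1
g(12) = mex{0,1} = 2
g(13) = mex{1,2} = 0
g(14) = mex{0,2} = 1
So g(14) = 1.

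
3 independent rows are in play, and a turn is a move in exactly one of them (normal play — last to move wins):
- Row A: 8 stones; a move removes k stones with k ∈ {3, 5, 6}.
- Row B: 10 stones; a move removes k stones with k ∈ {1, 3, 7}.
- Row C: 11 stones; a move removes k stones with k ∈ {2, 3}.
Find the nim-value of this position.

2

Grundy values for row A (subtraction set {3, 5, 6}):
k:     0  1  2  3  4  5  6  7  8
g(k):  0  0  0  1  1  1  2  2  2
So g(8) = 2.
For row B, compute g(0), g(1), … with moves {1, 3, 7}:
k:     0  1  2  3  4  5  6  7  8  9 10
g(k):  0  1  0  1  0  1  0  1  0  1  0
So g(10) = 0.
Grundy values for row C (subtraction set {2, 3}):
g(0) = mex{} = 0
g(1) = mex{} = 0
g(2) = mex{0} = 1
g(3) = mex{0} = 1
g(4) = mex{0,1} = 2
g(5) = mex{1} = 0
g(6) = mex{1,2} = 0
g(7) = mex{0,2} = 1
g(8) = mex{0} = 1
g(9) = mex{0,1} = 2
g(10) = mex{1} = 0
g(11) = mex{1,2} = 0
So g(11) = 0.
By the Sprague-Grundy theorem, the Grundy value of a sum of independent games is the XOR of the component values.
Combined value = 2 XOR 0 XOR 0 = 2.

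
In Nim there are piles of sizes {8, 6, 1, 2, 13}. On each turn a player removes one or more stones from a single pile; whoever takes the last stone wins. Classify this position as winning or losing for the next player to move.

Losing position

Nim-sum: 8 XOR 6 XOR 1 XOR 2 XOR 13 = 0.
The nim-sum is 0, so this is a P-position: the player to move is in a losing position under optimal play.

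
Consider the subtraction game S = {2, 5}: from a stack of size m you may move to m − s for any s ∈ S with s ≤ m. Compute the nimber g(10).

1

Compute g(0), g(1), … for moves {2, 5}:
g(0) = mex{} = 0
g(1) = mex{} = 0
g(2) = mex{0} = 1
g(3) = mex{0} = 1
g(4) = mex{1} = 0
g(5) = mex{0,1} = 2
g(6) = mex{0} = 1
g(7) = mex{1,2} = 0
g(8) = mex{1} = 0
g(9) = mex{0} = 1
g(10) = mex{0,2} = 1
So g(10) = 1.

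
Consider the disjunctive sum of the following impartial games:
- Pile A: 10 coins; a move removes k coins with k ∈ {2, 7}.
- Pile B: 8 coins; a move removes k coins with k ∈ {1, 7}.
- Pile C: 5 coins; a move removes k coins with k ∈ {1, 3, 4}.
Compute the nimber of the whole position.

For pile A, compute g(0), g(1), … with moves {2, 7}:
k:     0  1  2  3  4  5  6  7  8  9 10
g(k):  0  0  1  1  0  0  1  1  2  0  0
So g(10) = 0.
For pile B, compute g(0), g(1), … with moves {1, 7}:
k:     0  1  2  3  4  5  6  7  8
g(k):  0  1  0  1  0  1  0  1  0
So g(8) = 0.
Build the Grundy sequence for pile C with g(k) = mex{g(k−s) : s ∈ {1, 3, 4}, s ≤ k}:
k:     0  1  2  3  4  5
g(k):  0  1  0  1  2  3
So g(5) = 3.
The value of a disjunctive sum is the nim-sum of the parts.
Combined value = 0 ⊕ 0 ⊕ 3 = 3.

3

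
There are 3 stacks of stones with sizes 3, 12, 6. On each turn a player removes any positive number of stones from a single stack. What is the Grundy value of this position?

Compute the nim-sum pairwise:
3 XOR 12 = 15
15 XOR 6 = 9

9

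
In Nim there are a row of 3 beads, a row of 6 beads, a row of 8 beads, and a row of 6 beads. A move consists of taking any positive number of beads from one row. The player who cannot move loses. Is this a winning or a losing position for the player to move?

Nim-sum: 3 ⊕ 6 ⊕ 8 ⊕ 6 = 11.
The nim-sum is 11 ≠ 0, so this is an N-position: the player to move can win.

Winning position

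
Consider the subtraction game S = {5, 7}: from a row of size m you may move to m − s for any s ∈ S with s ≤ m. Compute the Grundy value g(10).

Grundy values for subtraction set {5, 7}:
k:     0  1  2  3  4  5  6  7  8  9 10
g(k):  0  0  0  0  0  1  1  1  1  1  2
So g(10) = 2.

2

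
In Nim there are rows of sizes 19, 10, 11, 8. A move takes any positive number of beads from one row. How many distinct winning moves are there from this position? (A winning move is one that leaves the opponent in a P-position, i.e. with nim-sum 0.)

1

In binary:
  10011  (19)
  01010  (10)
  01011  (11)
  01000  (8)
  -----
  11010  (26)
The overall nim-sum is X = 26. A row of size p has a winning move iff p XOR X < p (reduce it to p XOR X).
  19: 19 XOR 26 = 9 < 19 — winning move (to 9).
  10: 10 XOR 26 = 16 ≥ 10 — no move.
  11: 11 XOR 26 = 17 ≥ 11 — no move.
  8: 8 XOR 26 = 18 ≥ 8 — no move.
That gives 1 winning move.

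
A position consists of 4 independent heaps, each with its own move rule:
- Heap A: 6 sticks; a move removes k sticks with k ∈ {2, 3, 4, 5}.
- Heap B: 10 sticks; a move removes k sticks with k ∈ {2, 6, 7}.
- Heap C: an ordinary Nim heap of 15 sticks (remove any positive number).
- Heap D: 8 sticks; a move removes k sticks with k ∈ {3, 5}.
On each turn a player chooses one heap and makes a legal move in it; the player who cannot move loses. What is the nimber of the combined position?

15

Grundy values for heap A (subtraction set {2, 3, 4, 5}):
g(0) = mex{} = 0
g(1) = mex{} = 0
g(2) = mex{0} = 1
g(3) = mex{0} = 1
g(4) = mex{0,1} = 2
g(5) = mex{0,1} = 2
g(6) = mex{0,1,2} = 3
So g(6) = 3.
Build the Grundy sequence for heap B with g(k) = mex{g(k−s) : s ∈ {2, 6, 7}, s ≤ k}:
k:     0  1  2  3  4  5  6  7  8  9 10
g(k):  0  0  1  1  0  0  1  1  2  0  3
So g(10) = 3.
Heap C is a plain Nim heap of size 15, so its Grundy value is 15.
For heap D, compute g(0), g(1), … with moves {3, 5}:
k:     0  1  2  3  4  5  6  7  8
g(k):  0  0  0  1  1  1  2  2  0
So g(8) = 0.
By the Sprague-Grundy theorem, the Grundy value of a sum of independent games is the XOR of the component values.
Combined value = 3 XOR 3 XOR 15 XOR 0 = 15.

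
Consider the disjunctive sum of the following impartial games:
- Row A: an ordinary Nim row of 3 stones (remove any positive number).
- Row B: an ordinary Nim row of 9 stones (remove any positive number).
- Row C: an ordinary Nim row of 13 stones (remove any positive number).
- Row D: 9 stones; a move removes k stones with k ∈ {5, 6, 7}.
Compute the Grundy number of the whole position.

Row A is a plain Nim row of size 3, so its Grundy value is 3.
Row B is a plain Nim row of size 9, so its Grundy value is 9.
Row C is a plain Nim row of size 13, so its Grundy value is 13.
Grundy values for row D (subtraction set {5, 6, 7}):
g(0) = mex{} = 0
g(1) = mex{} = 0
g(2) = mex{} = 0
g(3) = mex{} = 0
g(4) = mex{} = 0
g(5) = mex{0} = 1
g(6) = mex{0} = 1
g(7) = mex{0} = 1
g(8) = mex{0} = 1
g(9) = mex{0} = 1
So g(9) = 1.
The value of a disjunctive sum is the nim-sum of the parts.
Combined value = 3 ⊕ 9 ⊕ 13 ⊕ 1 = 6.

6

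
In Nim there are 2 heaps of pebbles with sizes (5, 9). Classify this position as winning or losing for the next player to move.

Write each in binary and XOR column by column:
  0101  (5)
  1001  (9)
  ----
  1100  (12)
The nim-sum is 12 ≠ 0, so this is an N-position: the player to move can win.

Winning position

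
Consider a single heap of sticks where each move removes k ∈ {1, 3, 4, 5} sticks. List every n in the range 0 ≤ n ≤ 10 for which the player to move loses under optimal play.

0, 2, 8, 10

Grundy values for subtraction set {1, 3, 4, 5}:
g(0) = mex{} = 0
g(1) = mex{0} = 1
g(2) = mex{1} = 0
g(3) = mex{0} = 1
g(4) = mex{0,1} = 2
g(5) = mex{0,1,2} = 3
g(6) = mex{0,1,3} = 2
g(7) = mex{0,1,2} = 3
g(8) = mex{1,2,3} = 0
g(9) = mex{0,2,3} = 1
g(10) = mex{1,2,3} = 0
The P-positions (g = 0) in 0..10 are 0, 2, 8, 10.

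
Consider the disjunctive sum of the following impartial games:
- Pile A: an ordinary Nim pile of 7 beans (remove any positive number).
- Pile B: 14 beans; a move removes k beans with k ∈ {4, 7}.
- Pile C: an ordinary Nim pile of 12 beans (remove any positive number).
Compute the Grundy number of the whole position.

11

Pile A is a plain Nim pile of size 7, so its Grundy value is 7.
For pile B, compute g(0), g(1), … with moves {4, 7}:
k:     0  1  2  3  4  5  6  7  8  9 10 11 12 13 14
g(k):  0  0  0  0  1  1  1  1  2  2  2  0  0  0  0
So g(14) = 0.
Pile C is a plain Nim pile of size 12, so its Grundy value is 12.
By the Sprague-Grundy theorem, the Grundy value of a sum of independent games is the XOR of the component values.
Combined value = 7 XOR 0 XOR 12 = 11.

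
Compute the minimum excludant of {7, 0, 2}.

1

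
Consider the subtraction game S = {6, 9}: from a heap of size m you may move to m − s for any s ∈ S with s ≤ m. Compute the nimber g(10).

1

Compute g(0), g(1), … for moves {6, 9}:
k:     0  1  2  3  4  5  6  7  8  9 10
g(k):  0  0  0  0  0  0  1  1  1  1  1
So g(10) = 1.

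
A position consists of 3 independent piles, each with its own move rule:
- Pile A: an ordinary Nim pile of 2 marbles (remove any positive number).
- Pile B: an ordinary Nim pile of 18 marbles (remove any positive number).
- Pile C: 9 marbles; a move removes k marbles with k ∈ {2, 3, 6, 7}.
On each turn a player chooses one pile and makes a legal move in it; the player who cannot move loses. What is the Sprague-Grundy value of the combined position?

Pile A is a plain Nim pile of size 2, so its Grundy value is 2.
Pile B is a plain Nim pile of size 18, so its Grundy value is 18.
Grundy values for pile C (subtraction set {2, 3, 6, 7}):
k:     0  1  2  3  4  5  6  7  8  9
g(k):  0  0  1  1  2  0  3  1  2  0
So g(9) = 0.
The value of a disjunctive sum is the nim-sum of the parts.
Combined value = 2 XOR 18 XOR 0 = 16.

16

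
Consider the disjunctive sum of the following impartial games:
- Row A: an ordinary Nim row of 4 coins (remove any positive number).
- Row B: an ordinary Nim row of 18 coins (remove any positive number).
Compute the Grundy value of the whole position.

Row A is a plain Nim row of size 4, so its Grundy value is 4.
Row B is a plain Nim row of size 18, so its Grundy value is 18.
The value of a disjunctive sum is the nim-sum of the parts.
Combined value = 4 ⊕ 18 = 22.

22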